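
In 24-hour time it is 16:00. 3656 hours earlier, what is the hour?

3656 mod 24 = 8 (since 152·24 = 3648).
(16 − 8) mod 24 = 8.

8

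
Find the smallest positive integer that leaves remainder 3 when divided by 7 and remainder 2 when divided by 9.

38

x ≡ 3 (mod 7) gives x ∈ {3, 10, 17, 24, 31, 38}.
The first of these with x mod 9 = 2 is 38.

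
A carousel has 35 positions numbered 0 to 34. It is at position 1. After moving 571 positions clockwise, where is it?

12

571 mod 35 = 11 (since 16·35 = 560).
(1 + 11) mod 35 = 12.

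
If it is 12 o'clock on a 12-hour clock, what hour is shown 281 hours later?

281 − 23·12 = 5, so 281 ≡ 5 (mod 12).
12 + 5 → 5 on a 12-hour dial.

5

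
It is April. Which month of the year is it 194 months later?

194 mod 12 = 2 (since 16·12 = 192).
April + 2 months → June.

June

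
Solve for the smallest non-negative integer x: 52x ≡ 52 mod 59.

52⁻¹ ≡ 42 (mod 59) because 52·42 = 2184 = 37·59 + 1.
So x ≡ 42·52 = 2184 ≡ 1 (mod 59).
Check: 52·1 = 52 = 0·59 + 52.

1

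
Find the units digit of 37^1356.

Powers of 7 mod 10 repeat with period 4: 7, 9, 3, 1.
1356 mod 4 = 0, so the last digit matches 7^4 = 1.

1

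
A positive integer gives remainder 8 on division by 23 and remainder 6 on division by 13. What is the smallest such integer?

123

x ≡ 6 (mod 13) gives x ∈ {6, 19, 32, 45, 58, 71, 84, 97, …}.
The first of these with x mod 23 = 8 is 123.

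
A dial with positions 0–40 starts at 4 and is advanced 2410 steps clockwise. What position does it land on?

Dividing 2410 by 41 gives quotient 58 and remainder 32.
(4 + 32) mod 41 = 36.

36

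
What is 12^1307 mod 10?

8

Powers of 2 mod 10 repeat with period 4: 2, 4, 8, 6.
1307 leaves remainder 3 on division by 4, so 12^1307 ends in 8.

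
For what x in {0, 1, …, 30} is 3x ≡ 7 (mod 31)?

The inverse of 3 mod 31 is 21 (since 3·21 = 63 ≡ 1).
So x ≡ 21·7 = 147 ≡ 23 (mod 31).

23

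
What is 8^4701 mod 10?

8

Last digits of 8^n: 8, 4, 2, 6 (period 4).
4701 mod 4 = 1, so the last digit matches 8^1 = 8.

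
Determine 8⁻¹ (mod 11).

7

11 = 1·8 + 3
8 = 2·3 + 2
3 = 1·2 + 1
2 = 2·1 + 0
Back-substituting gives 8·7 ≡ 1 (mod 11).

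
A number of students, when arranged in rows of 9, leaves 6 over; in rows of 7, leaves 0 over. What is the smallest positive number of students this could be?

Since 7·4 ≡ 1 (mod 9), take x = 0 + 7·((6−0)·4 mod 9) = 0 + 7·6 = 42.
Check: 42 mod 9 = 6, 42 mod 7 = 0.

42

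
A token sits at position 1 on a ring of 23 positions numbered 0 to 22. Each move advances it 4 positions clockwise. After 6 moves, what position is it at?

6·4 = 24.
24 = 1·23 + 1, so 24 mod 23 = 1.
(1 + 1) mod 23 = 2.

2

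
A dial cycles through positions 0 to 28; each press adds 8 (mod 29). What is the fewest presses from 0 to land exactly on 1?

11

29 = 3·8 + 5
8 = 1·5 + 3
5 = 1·3 + 2
3 = 1·2 + 1
2 = 2·1 + 0
Back-substituting gives 8·11 ≡ 1 (mod 29).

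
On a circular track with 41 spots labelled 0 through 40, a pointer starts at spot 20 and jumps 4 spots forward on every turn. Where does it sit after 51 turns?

19

51·4 = 204.
204 = 4·41 + 40, so 204 mod 41 = 40.
(20 + 40) mod 41 = 19.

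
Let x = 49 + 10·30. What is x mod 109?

22

10·30 = 300.
300 mod 109 = 82 (since 2·109 = 218).
(49 + 82) mod 109 = 22.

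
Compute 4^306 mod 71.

Successive squares of 4 mod 71: 4^1≡4, 4^2≡16, 4^4≡43, 4^8≡3, 4^16≡9, 4^32≡10, 4^64≡29, 4^128≡60, 4^256≡50.
Since 306 = 2 + 16 + 32 + 256 in binary, 4^306 ≡ 16·9·10·50 ≡ 6 (mod 71).

6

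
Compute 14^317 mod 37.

By repeated squaring mod 37: 14^1≡14, 14^2≡11, 14^4≡10, 14^8≡26, 14^16≡10, 14^32≡26, 14^64≡10, 14^128≡26, 14^256≡10.
317 = 1 + 4 + 8 + 16 + 32 + 256, so 14^317 ≡ 14·10·26·10·26·10 ≡ 29 (mod 37).

29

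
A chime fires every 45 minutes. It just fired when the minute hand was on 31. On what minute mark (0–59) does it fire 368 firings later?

368·45 = 16560.
16560 mod 60 = 0 (since 276·60 = 16560).
(31 + 0) mod 60 = 31.

31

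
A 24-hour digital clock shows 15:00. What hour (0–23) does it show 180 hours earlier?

180 − 7·24 = 12, so 180 ≡ 12 (mod 24).
(15 − 12) mod 24 = 3.

3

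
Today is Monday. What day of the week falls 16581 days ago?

Wednesday

16581 − 2368·7 = 5, so 16581 ≡ 5 (mod 7).
Monday − 5 days → Wednesday.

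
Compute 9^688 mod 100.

21

Successive squares of 9 mod 100: 9^1≡9, 9^2≡81, 9^4≡61, 9^8≡21, 9^16≡41, 9^32≡81, 9^64≡61, 9^128≡21, 9^256≡41, 9^512≡81.
688 = 16 + 32 + 128 + 512, so 9^688 ≡ 41·81·21·81 ≡ 21 (mod 100).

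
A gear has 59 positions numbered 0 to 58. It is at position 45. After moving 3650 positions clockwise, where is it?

3650 − 61·59 = 51, so 3650 ≡ 51 (mod 59).
(45 + 51) mod 59 = 37.

37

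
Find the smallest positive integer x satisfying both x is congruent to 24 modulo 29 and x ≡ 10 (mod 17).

401

x ≡ 10 (mod 17) gives x ∈ {10, 27, 44, 61, 78, 95, 112, 129, …}.
The first of these with x mod 29 = 24 is 401.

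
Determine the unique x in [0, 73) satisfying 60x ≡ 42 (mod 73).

8

The inverse of 60 mod 73 is 28 (since 60·28 = 1680 ≡ 1).
Multiplying both sides by 28: x ≡ 28·42 = 1176 ≡ 8 (mod 73).
Check: 60·8 = 480 = 6·73 + 42.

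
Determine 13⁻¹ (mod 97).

15

13·15 = 195 = 2·97 + 1, so 13⁻¹ ≡ 15 (mod 97).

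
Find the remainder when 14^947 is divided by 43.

By repeated squaring mod 43: 14^1≡14, 14^2≡24, 14^4≡17, 14^8≡31, 14^16≡15, 14^32≡10, 14^64≡14, 14^128≡24, 14^256≡17, 14^512≡31.
947 = 1 + 2 + 16 + 32 + 128 + 256 + 512, so 14^947 ≡ 14·24·15·10·24·17·31 ≡ 24 (mod 43).

24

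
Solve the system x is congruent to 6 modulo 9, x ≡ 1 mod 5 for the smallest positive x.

6

Since 5·2 ≡ 1 (mod 9), take x = 1 + 5·((6−1)·2 mod 9) = 1 + 5·1 = 6.
Check: 6 mod 9 = 6, 6 mod 5 = 1.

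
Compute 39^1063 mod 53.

22

Square-and-reduce mod 53: 39^1≡39, 39^2≡37, 39^4≡44, 39^8≡28, 39^16≡42, 39^32≡15, 39^64≡13, 39^128≡10, 39^256≡47, 39^512≡36, 39^1024≡24.
Since 1063 = 1 + 2 + 4 + 32 + 1024 in binary, 39^1063 ≡ 39·37·44·15·24 ≡ 22 (mod 53).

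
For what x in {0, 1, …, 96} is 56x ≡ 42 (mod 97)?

56⁻¹ ≡ 26 (mod 97) because 56·26 = 1456 = 15·97 + 1.
So x ≡ 26·42 = 1092 ≡ 25 (mod 97).

25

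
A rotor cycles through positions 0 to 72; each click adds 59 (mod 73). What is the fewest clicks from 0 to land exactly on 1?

59·26 = 1534 = 21·73 + 1, so 59⁻¹ ≡ 26 (mod 73).

26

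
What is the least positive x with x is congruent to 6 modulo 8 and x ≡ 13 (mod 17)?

30

x ≡ 6 (mod 8) gives x ∈ {6, 14, 22, 30}.
The first of these with x mod 17 = 13 is 30.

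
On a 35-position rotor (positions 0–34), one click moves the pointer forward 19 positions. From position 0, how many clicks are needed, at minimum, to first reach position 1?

19·24 = 456 = 13·35 + 1, so 19⁻¹ ≡ 24 (mod 35).

24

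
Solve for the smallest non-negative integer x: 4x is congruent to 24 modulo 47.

6

4⁻¹ ≡ 12 (mod 47) because 4·12 = 48 = 1·47 + 1.
Multiplying both sides by 12: x ≡ 12·24 = 288 ≡ 6 (mod 47).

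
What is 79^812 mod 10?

Last digits of 9^n: 9, 1 (period 2).
812 mod 2 = 0, so the last digit matches 9^2 = 1.

1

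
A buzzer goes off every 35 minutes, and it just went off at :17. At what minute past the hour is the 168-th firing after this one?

168·35 = 5880.
5880 = 98·60 + 0, so 5880 mod 60 = 0.
(17 + 0) mod 60 = 17.

17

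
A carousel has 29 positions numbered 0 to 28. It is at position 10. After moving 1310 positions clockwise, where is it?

1310 = 45·29 + 5, so 1310 mod 29 = 5.
(10 + 5) mod 29 = 15.

15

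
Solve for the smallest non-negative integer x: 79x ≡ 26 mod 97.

74

79⁻¹ ≡ 70 (mod 97) because 79·70 = 5530 = 57·97 + 1.
Multiplying both sides by 70: x ≡ 70·26 = 1820 ≡ 74 (mod 97).
Check: 79·74 = 5846 = 60·97 + 26.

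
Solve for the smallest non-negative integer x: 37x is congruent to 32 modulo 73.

64

The inverse of 37 mod 73 is 2 (since 37·2 = 74 ≡ 1).
So x ≡ 2·32 = 64 ≡ 64 (mod 73).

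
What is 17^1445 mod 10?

7

Powers of 7 mod 10 repeat with period 4: 7, 9, 3, 1.
1445 leaves remainder 1 on division by 4, so 17^1445 ends in 7.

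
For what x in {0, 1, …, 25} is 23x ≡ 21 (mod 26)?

The inverse of 23 mod 26 is 17 (since 23·17 = 391 ≡ 1).
So x ≡ 17·21 = 357 ≡ 19 (mod 26).
Check: 23·19 = 437 = 16·26 + 21.

19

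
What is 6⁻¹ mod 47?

8

6·8 = 48 = 1·47 + 1, so 6⁻¹ ≡ 8 (mod 47).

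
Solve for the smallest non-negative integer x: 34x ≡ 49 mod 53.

The inverse of 34 mod 53 is 39 (since 34·39 = 1326 ≡ 1).
Multiplying both sides by 39: x ≡ 39·49 = 1911 ≡ 3 (mod 53).

3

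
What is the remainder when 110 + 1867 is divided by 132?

129

1867 − 14·132 = 19, so 1867 ≡ 19 (mod 132).
(110 + 19) mod 132 = 129.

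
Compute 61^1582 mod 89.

Successive squares of 61 mod 89: 61^1≡61, 61^2≡72, 61^4≡22, 61^8≡39, 61^16≡8, 61^32≡64, 61^64≡2, 61^128≡4, 61^256≡16, 61^512≡78, 61^1024≡32.
1582 = 2 + 4 + 8 + 32 + 512 + 1024, so 61^1582 ≡ 72·22·39·64·78·32 ≡ 68 (mod 89).

68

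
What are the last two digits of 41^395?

By repeated squaring mod 100: 41^1≡41, 41^2≡81, 41^4≡61, 41^8≡21, 41^16≡41, 41^32≡81, 41^64≡61, 41^128≡21, 41^256≡41.
Since 395 = 1 + 2 + 8 + 128 + 256 in binary, 41^395 ≡ 41·81·21·21·41 ≡ 1 (mod 100).

01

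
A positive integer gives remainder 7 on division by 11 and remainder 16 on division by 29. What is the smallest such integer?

161

x ≡ 7 (mod 11) gives x ∈ {7, 18, 29, 40, 51, 62, 73, 84, …}.
The first of these with x mod 29 = 16 is 161.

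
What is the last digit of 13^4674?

9

Powers of 3 mod 10 repeat with period 4: 3, 9, 7, 1.
4674 leaves remainder 2 on division by 4, so 13^4674 ends in 9.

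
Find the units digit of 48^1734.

The units digit of 48^n cycles with period 4: 8, 4, 2, 6, …
1734 leaves remainder 2 on division by 4, so 48^1734 ends in 4.

4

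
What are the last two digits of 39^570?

Successive squares of 39 mod 100: 39^1≡39, 39^2≡21, 39^4≡41, 39^8≡81, 39^16≡61, 39^32≡21, 39^64≡41, 39^128≡81, 39^256≡61, 39^512≡21.
570 = 2 + 8 + 16 + 32 + 512, so 39^570 ≡ 21·81·61·21·21 ≡ 1 (mod 100).

01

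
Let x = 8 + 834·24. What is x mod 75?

834·24 = 20016.
20016 = 266·75 + 66, so 20016 mod 75 = 66.
(8 + 66) mod 75 = 74.

74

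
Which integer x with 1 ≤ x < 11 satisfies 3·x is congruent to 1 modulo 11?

11 = 3·3 + 2
3 = 1·2 + 1
2 = 2·1 + 0
Back-substituting gives 3·4 ≡ 1 (mod 11).

4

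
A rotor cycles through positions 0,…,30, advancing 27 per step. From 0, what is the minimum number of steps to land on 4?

30

27⁻¹ ≡ 23 (mod 31) because 27·23 = 621 = 20·31 + 1.
So x ≡ 23·4 = 92 ≡ 30 (mod 31).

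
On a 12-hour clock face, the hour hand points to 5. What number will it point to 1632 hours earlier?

5

1632 mod 12 = 0 (since 136·12 = 1632).
5 − 0 → 5 on a 12-hour dial.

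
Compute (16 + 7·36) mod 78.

34

7·36 = 252.
252 − 3·78 = 18, so 252 ≡ 18 (mod 78).
(16 + 18) mod 78 = 34.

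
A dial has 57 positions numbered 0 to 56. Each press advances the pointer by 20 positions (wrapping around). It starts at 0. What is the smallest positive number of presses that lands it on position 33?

20⁻¹ ≡ 20 (mod 57) because 20·20 = 400 = 7·57 + 1.
Multiplying both sides by 20: x ≡ 20·33 = 660 ≡ 33 (mod 57).

33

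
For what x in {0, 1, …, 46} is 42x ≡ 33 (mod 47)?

The inverse of 42 mod 47 is 28 (since 42·28 = 1176 ≡ 1).
Multiplying both sides by 28: x ≡ 28·33 = 924 ≡ 31 (mod 47).

31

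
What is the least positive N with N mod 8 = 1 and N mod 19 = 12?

145

x ≡ 1 (mod 8) gives x ∈ {1, 9, 17, 25, 33, 41, 49, 57, …}.
The first of these with x mod 19 = 12 is 145.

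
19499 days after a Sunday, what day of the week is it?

19499 − 2785·7 = 4, so 19499 ≡ 4 (mod 7).
Sunday + 4 days → Thursday.

Thursday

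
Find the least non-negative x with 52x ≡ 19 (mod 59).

31

The inverse of 52 mod 59 is 42 (since 52·42 = 2184 ≡ 1).
So x ≡ 42·19 = 798 ≡ 31 (mod 59).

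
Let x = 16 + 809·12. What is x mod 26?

809·12 = 9708.
9708 mod 26 = 10 (since 373·26 = 9698).
(16 + 10) mod 26 = 0.

0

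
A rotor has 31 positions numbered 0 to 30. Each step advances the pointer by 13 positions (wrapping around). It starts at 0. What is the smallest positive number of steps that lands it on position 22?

16

The inverse of 13 mod 31 is 12 (since 13·12 = 156 ≡ 1).
So x ≡ 12·22 = 264 ≡ 16 (mod 31).
Check: 13·16 = 208 = 6·31 + 22.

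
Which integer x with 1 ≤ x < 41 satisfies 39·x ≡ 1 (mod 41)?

41 = 1·39 + 2
39 = 19·2 + 1
2 = 2·1 + 0
Back-substituting gives 39·20 ≡ 1 (mod 41).

20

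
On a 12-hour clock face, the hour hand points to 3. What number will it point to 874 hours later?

874 = 72·12 + 10, so 874 mod 12 = 10.
3 + 10 → 1 on a 12-hour dial.

1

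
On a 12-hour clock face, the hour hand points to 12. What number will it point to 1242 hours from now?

6

Dividing 1242 by 12 gives quotient 103 and remainder 6.
12 + 6 → 6 on a 12-hour dial.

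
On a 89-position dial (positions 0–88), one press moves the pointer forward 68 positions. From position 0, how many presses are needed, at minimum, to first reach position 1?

72

68·72 = 4896 = 55·89 + 1, so 68⁻¹ ≡ 72 (mod 89).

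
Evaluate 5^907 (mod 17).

11

Square-and-reduce mod 17: 5^1≡5, 5^2≡8, 5^4≡13, 5^8≡16, 5^16≡1, 5^32≡1, 5^64≡1, 5^128≡1, 5^256≡1, 5^512≡1.
907 = 1 + 2 + 8 + 128 + 256 + 512, so 5^907 ≡ 5·8·16·1·1·1 ≡ 11 (mod 17).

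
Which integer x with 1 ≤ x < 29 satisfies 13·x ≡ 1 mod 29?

9

29 = 2·13 + 3
13 = 4·3 + 1
3 = 3·1 + 0
Back-substituting gives 13·9 ≡ 1 (mod 29).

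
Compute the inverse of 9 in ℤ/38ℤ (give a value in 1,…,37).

17

9·17 = 153 = 4·38 + 1, so 9⁻¹ ≡ 17 (mod 38).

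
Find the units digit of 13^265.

3

Powers of 3 mod 10 repeat with period 4: 3, 9, 7, 1.
265 leaves remainder 1 on division by 4, so 13^265 ends in 3.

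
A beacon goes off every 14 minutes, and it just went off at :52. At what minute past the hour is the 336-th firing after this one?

16

336·14 = 4704.
4704 = 78·60 + 24, so 4704 mod 60 = 24.
(52 + 24) mod 60 = 16.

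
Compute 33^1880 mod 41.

Square-and-reduce mod 41: 33^1≡33, 33^2≡23, 33^4≡37, 33^8≡16, 33^16≡10, 33^32≡18, 33^64≡37, 33^128≡16, 33^256≡10, 33^512≡18, 33^1024≡37.
1880 = 8 + 16 + 64 + 256 + 512 + 1024, so 33^1880 ≡ 16·10·37·10·18·37 ≡ 1 (mod 41).

1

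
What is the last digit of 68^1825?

8

The units digit of 68^n cycles with period 4: 8, 4, 2, 6, …
1825 leaves remainder 1 on division by 4, so 68^1825 ends in 8.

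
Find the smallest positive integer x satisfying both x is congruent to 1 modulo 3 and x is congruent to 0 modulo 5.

10

x ≡ 1 (mod 3) gives x ∈ {1, 4, 7, 10}.
The first of these with x mod 5 = 0 is 10.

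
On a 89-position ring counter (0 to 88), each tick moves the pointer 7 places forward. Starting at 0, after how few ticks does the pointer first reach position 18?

7⁻¹ ≡ 51 (mod 89) because 7·51 = 357 = 4·89 + 1.
Multiplying both sides by 51: x ≡ 51·18 = 918 ≡ 28 (mod 89).

28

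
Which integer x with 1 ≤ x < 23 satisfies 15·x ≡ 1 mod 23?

23 = 1·15 + 8
15 = 1·8 + 7
8 = 1·7 + 1
7 = 7·1 + 0
Back-substituting gives 15·20 ≡ 1 (mod 23).

20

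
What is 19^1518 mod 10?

The units digit of 19^n cycles with period 2: 9, 1, …
1518 leaves remainder 0 on division by 2, so 19^1518 ends in 1.

1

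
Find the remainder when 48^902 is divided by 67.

Successive squares of 48 mod 67: 48^1≡48, 48^2≡26, 48^4≡6, 48^8≡36, 48^16≡23, 48^32≡60, 48^64≡49, 48^128≡56, 48^256≡54, 48^512≡35.
Since 902 = 2 + 4 + 128 + 256 + 512 in binary, 48^902 ≡ 26·6·56·54·35 ≡ 29 (mod 67).

29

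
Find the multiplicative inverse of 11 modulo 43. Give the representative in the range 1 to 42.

4

11·4 = 44 = 1·43 + 1, so 11⁻¹ ≡ 4 (mod 43).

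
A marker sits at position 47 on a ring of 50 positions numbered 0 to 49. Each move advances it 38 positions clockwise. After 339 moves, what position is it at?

29

339·38 = 12882.
Dividing 12882 by 50 gives quotient 257 and remainder 32.
(47 + 32) mod 50 = 29.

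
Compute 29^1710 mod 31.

Square-and-reduce mod 31: 29^1≡29, 29^2≡4, 29^4≡16, 29^8≡8, 29^16≡2, 29^32≡4, 29^64≡16, 29^128≡8, 29^256≡2, 29^512≡4, 29^1024≡16.
1710 = 2 + 4 + 8 + 32 + 128 + 512 + 1024, so 29^1710 ≡ 4·16·8·4·8·4·16 ≡ 1 (mod 31).

1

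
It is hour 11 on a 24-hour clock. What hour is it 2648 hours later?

19

Dividing 2648 by 24 gives quotient 110 and remainder 8.
(11 + 8) mod 24 = 19.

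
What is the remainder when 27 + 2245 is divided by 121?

2245 − 18·121 = 67, so 2245 ≡ 67 (mod 121).
(27 + 67) mod 121 = 94.

94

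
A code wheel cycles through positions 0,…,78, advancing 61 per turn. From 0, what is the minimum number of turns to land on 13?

61⁻¹ ≡ 57 (mod 79) because 61·57 = 3477 = 44·79 + 1.
So x ≡ 57·13 = 741 ≡ 30 (mod 79).

30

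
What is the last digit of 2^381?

2

The units digit of 2^n cycles with period 4: 2, 4, 8, 6, …
381 mod 4 = 1, so the last digit matches 2^1 = 2.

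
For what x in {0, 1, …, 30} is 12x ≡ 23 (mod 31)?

20

The inverse of 12 mod 31 is 13 (since 12·13 = 156 ≡ 1).
So x ≡ 13·23 = 299 ≡ 20 (mod 31).
Check: 12·20 = 240 = 7·31 + 23.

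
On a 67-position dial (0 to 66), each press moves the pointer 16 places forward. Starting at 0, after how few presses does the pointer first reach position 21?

39

The inverse of 16 mod 67 is 21 (since 16·21 = 336 ≡ 1).
Multiplying both sides by 21: x ≡ 21·21 = 441 ≡ 39 (mod 67).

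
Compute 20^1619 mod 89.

72

Successive squares of 20 mod 89: 20^1≡20, 20^2≡44, 20^4≡67, 20^8≡39, 20^16≡8, 20^32≡64, 20^64≡2, 20^128≡4, 20^256≡16, 20^512≡78, 20^1024≡32.
1619 = 1 + 2 + 16 + 64 + 512 + 1024, so 20^1619 ≡ 20·44·8·2·78·32 ≡ 72 (mod 89).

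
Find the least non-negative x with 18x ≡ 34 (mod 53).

The inverse of 18 mod 53 is 3 (since 18·3 = 54 ≡ 1).
So x ≡ 3·34 = 102 ≡ 49 (mod 53).

49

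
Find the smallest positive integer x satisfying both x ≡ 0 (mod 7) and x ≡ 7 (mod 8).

7

x ≡ 0 (mod 7) gives x ∈ {0, 7}.
The first of these with x mod 8 = 7 is 7.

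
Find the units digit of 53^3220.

Last digits of 3^n: 3, 9, 7, 1 (period 4).
3220 leaves remainder 0 on division by 4, so 53^3220 ends in 1.

1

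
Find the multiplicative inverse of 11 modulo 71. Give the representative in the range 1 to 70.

13

71 = 6·11 + 5
11 = 2·5 + 1
5 = 5·1 + 0
Back-substituting gives 11·13 ≡ 1 (mod 71).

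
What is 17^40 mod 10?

The units digit of 17^n cycles with period 4: 7, 9, 3, 1, …
40 leaves remainder 0 on division by 4, so 17^40 ends in 1.

1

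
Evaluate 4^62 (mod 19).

Successive squares of 4 mod 19: 4^1≡4, 4^2≡16, 4^4≡9, 4^8≡5, 4^16≡6, 4^32≡17.
62 = 2 + 4 + 8 + 16 + 32, so 4^62 ≡ 16·9·5·6·17 ≡ 5 (mod 19).

5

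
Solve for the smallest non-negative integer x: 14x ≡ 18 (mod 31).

14⁻¹ ≡ 20 (mod 31) because 14·20 = 280 = 9·31 + 1.
Multiplying both sides by 20: x ≡ 20·18 = 360 ≡ 19 (mod 31).
Check: 14·19 = 266 = 8·31 + 18.

19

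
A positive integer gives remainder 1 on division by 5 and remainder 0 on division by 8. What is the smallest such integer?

Since 8·2 ≡ 1 (mod 5), take x = 0 + 8·((1−0)·2 mod 5) = 0 + 8·2 = 16.
Check: 16 mod 5 = 1, 16 mod 8 = 0.

16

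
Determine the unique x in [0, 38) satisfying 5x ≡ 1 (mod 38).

5⁻¹ ≡ 23 (mod 38) because 5·23 = 115 = 3·38 + 1.
Multiplying both sides by 23: x ≡ 23·1 = 23 ≡ 23 (mod 38).

23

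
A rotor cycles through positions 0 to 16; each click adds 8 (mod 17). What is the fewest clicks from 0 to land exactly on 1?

15

8·15 = 120 = 7·17 + 1, so 8⁻¹ ≡ 15 (mod 17).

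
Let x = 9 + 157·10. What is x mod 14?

157·10 = 1570.
1570 mod 14 = 2 (since 112·14 = 1568).
(9 + 2) mod 14 = 11.

11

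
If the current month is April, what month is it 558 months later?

558 mod 12 = 6 (since 46·12 = 552).
April + 6 months → October.

October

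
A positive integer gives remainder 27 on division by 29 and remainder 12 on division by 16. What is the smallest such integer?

x ≡ 12 (mod 16) gives x ∈ {12, 28, 44, 60, 76, 92, 108, 124, …}.
The first of these with x mod 29 = 27 is 172.

172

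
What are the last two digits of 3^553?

23

Successive squares of 3 mod 100: 3^1≡3, 3^2≡9, 3^4≡81, 3^8≡61, 3^16≡21, 3^32≡41, 3^64≡81, 3^128≡61, 3^256≡21, 3^512≡41.
Since 553 = 1 + 8 + 32 + 512 in binary, 3^553 ≡ 3·61·41·41 ≡ 23 (mod 100).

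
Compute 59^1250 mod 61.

14

Square-and-reduce mod 61: 59^1≡59, 59^2≡4, 59^4≡16, 59^8≡12, 59^16≡22, 59^32≡57, 59^64≡16, 59^128≡12, 59^256≡22, 59^512≡57, 59^1024≡16.
1250 = 2 + 32 + 64 + 128 + 1024, so 59^1250 ≡ 4·57·16·12·16 ≡ 14 (mod 61).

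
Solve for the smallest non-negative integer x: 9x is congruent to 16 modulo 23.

12

The inverse of 9 mod 23 is 18 (since 9·18 = 162 ≡ 1).
Multiplying both sides by 18: x ≡ 18·16 = 288 ≡ 12 (mod 23).
Check: 9·12 = 108 = 4·23 + 16.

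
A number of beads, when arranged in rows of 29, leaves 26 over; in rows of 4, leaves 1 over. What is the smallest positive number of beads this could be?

x ≡ 1 (mod 4) gives x ∈ {1, 5, 9, 13, 17, 21, 25, 29, …}.
The first of these with x mod 29 = 26 is 113.

113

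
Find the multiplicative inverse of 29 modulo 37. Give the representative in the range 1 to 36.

23

29·23 = 667 = 18·37 + 1, so 29⁻¹ ≡ 23 (mod 37).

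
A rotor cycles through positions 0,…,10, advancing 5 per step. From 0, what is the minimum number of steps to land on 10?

5⁻¹ ≡ 9 (mod 11) because 5·9 = 45 = 4·11 + 1.
Multiplying both sides by 9: x ≡ 9·10 = 90 ≡ 2 (mod 11).

2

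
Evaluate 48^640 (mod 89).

Square-and-reduce mod 89: 48^1≡48, 48^2≡79, 48^4≡11, 48^8≡32, 48^16≡45, 48^32≡67, 48^64≡39, 48^128≡8, 48^256≡64, 48^512≡2.
Since 640 = 128 + 512 in binary, 48^640 ≡ 8·2 ≡ 16 (mod 89).

16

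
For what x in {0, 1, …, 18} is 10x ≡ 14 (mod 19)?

The inverse of 10 mod 19 is 2 (since 10·2 = 20 ≡ 1).
So x ≡ 2·14 = 28 ≡ 9 (mod 19).
Check: 10·9 = 90 = 4·19 + 14.

9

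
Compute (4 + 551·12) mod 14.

8

551·12 = 6612.
6612 mod 14 = 4 (since 472·14 = 6608).
(4 + 4) mod 14 = 8.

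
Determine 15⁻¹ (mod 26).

15·7 = 105 = 4·26 + 1, so 15⁻¹ ≡ 7 (mod 26).

7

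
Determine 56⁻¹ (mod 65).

36

56·36 = 2016 = 31·65 + 1, so 56⁻¹ ≡ 36 (mod 65).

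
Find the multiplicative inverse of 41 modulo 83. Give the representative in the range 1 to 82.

41·81 = 3321 = 40·83 + 1, so 41⁻¹ ≡ 81 (mod 83).

81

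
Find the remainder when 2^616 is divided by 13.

3

By repeated squaring mod 13: 2^1≡2, 2^2≡4, 2^4≡3, 2^8≡9, 2^16≡3, 2^32≡9, 2^64≡3, 2^128≡9, 2^256≡3, 2^512≡9.
616 = 8 + 32 + 64 + 512, so 2^616 ≡ 9·9·3·9 ≡ 3 (mod 13).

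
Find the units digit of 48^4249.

Powers of 8 mod 10 repeat with period 4: 8, 4, 2, 6.
4249 mod 4 = 1, so the last digit matches 8^1 = 8.

8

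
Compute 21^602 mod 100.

41

Successive squares of 21 mod 100: 21^1≡21, 21^2≡41, 21^4≡81, 21^8≡61, 21^16≡21, 21^32≡41, 21^64≡81, 21^128≡61, 21^256≡21, 21^512≡41.
Since 602 = 2 + 8 + 16 + 64 + 512 in binary, 21^602 ≡ 41·61·21·81·41 ≡ 41 (mod 100).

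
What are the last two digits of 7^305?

07

Square-and-reduce mod 100: 7^1≡7, 7^2≡49, 7^4≡1, 7^8≡1, 7^16≡1, 7^32≡1, 7^64≡1, 7^128≡1, 7^256≡1.
305 = 1 + 16 + 32 + 256, so 7^305 ≡ 7·1·1·1 ≡ 7 (mod 100).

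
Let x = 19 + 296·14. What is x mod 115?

296·14 = 4144.
4144 mod 115 = 4 (since 36·115 = 4140).
(19 + 4) mod 115 = 23.

23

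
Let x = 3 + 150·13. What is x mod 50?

3

150·13 = 1950.
1950 − 39·50 = 0, so 1950 ≡ 0 (mod 50).
(3 + 0) mod 50 = 3.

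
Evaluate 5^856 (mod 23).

Successive squares of 5 mod 23: 5^1≡5, 5^2≡2, 5^4≡4, 5^8≡16, 5^16≡3, 5^32≡9, 5^64≡12, 5^128≡6, 5^256≡13, 5^512≡8.
856 = 8 + 16 + 64 + 256 + 512, so 5^856 ≡ 16·3·12·13·8 ≡ 12 (mod 23).

12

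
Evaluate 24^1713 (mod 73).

46

By repeated squaring mod 73: 24^1≡24, 24^2≡65, 24^4≡64, 24^8≡8, 24^16≡64, 24^32≡8, 24^64≡64, 24^128≡8, 24^256≡64, 24^512≡8, 24^1024≡64.
1713 = 1 + 16 + 32 + 128 + 512 + 1024, so 24^1713 ≡ 24·64·8·8·8·64 ≡ 46 (mod 73).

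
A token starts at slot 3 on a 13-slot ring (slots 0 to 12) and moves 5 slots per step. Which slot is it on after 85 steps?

85·5 = 425.
Dividing 425 by 13 gives quotient 32 and remainder 9.
(3 + 9) mod 13 = 12.

12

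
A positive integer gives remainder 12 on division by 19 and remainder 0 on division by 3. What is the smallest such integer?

12

x ≡ 0 (mod 3) gives x ∈ {0, 3, 6, 9, 12}.
The first of these with x mod 19 = 12 is 12.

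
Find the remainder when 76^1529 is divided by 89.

Successive squares of 76 mod 89: 76^1≡76, 76^2≡80, 76^4≡81, 76^8≡64, 76^16≡2, 76^32≡4, 76^64≡16, 76^128≡78, 76^256≡32, 76^512≡45, 76^1024≡67.
1529 = 1 + 8 + 16 + 32 + 64 + 128 + 256 + 1024, so 76^1529 ≡ 76·64·2·4·16·78·32·67 ≡ 37 (mod 89).

37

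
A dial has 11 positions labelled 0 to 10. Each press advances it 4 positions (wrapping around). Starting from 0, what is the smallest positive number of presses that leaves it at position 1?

11 = 2·4 + 3
4 = 1·3 + 1
3 = 3·1 + 0
Back-substituting gives 4·3 ≡ 1 (mod 11).

3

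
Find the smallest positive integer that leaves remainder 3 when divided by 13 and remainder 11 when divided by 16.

107

Since 16·9 ≡ 1 (mod 13), take x = 11 + 16·((3−11)·9 mod 13) = 11 + 16·6 = 107.
Check: 107 mod 13 = 3, 107 mod 16 = 11.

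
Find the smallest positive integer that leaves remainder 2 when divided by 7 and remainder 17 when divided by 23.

Since 23·4 ≡ 1 (mod 7), take x = 17 + 23·((2−17)·4 mod 7) = 17 + 23·3 = 86.
Check: 86 mod 7 = 2, 86 mod 23 = 17.

86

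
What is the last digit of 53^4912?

1

Last digits of 3^n: 3, 9, 7, 1 (period 4).
4912 mod 4 = 0, so the last digit matches 3^4 = 1.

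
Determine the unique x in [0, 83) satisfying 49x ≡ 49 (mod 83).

1

49⁻¹ ≡ 61 (mod 83) because 49·61 = 2989 = 36·83 + 1.
Multiplying both sides by 61: x ≡ 61·49 = 2989 ≡ 1 (mod 83).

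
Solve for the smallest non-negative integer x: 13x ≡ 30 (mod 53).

The inverse of 13 mod 53 is 49 (since 13·49 = 637 ≡ 1).
So x ≡ 49·30 = 1470 ≡ 39 (mod 53).
Check: 13·39 = 507 = 9·53 + 30.

39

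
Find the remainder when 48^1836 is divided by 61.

Square-and-reduce mod 61: 48^1≡48, 48^2≡47, 48^4≡13, 48^8≡47, 48^16≡13, 48^32≡47, 48^64≡13, 48^128≡47, 48^256≡13, 48^512≡47, 48^1024≡13.
1836 = 4 + 8 + 32 + 256 + 512 + 1024, so 48^1836 ≡ 13·47·47·13·47·13 ≡ 1 (mod 61).

1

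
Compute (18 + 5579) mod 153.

89

5579 mod 153 = 71 (since 36·153 = 5508).
(18 + 71) mod 153 = 89.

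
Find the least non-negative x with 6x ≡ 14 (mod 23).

10

6⁻¹ ≡ 4 (mod 23) because 6·4 = 24 = 1·23 + 1.
So x ≡ 4·14 = 56 ≡ 10 (mod 23).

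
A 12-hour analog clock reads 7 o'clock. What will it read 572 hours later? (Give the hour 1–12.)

3

572 mod 12 = 8 (since 47·12 = 564).
7 + 8 → 3 on a 12-hour dial.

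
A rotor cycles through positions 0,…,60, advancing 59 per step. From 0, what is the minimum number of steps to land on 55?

3

The inverse of 59 mod 61 is 30 (since 59·30 = 1770 ≡ 1).
So x ≡ 30·55 = 1650 ≡ 3 (mod 61).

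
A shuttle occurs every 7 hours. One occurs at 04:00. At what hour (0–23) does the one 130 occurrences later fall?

130·7 = 910.
910 mod 24 = 22 (since 37·24 = 888).
(4 + 22) mod 24 = 2.

2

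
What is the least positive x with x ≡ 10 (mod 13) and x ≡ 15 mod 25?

140

x ≡ 10 (mod 13) gives x ∈ {10, 23, 36, 49, 62, 75, 88, 101, …}.
The first of these with x mod 25 = 15 is 140.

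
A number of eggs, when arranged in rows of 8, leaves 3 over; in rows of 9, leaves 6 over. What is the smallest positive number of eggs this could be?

x ≡ 3 (mod 8) gives x ∈ {3, 11, 19, 27, 35, 43, 51}.
The first of these with x mod 9 = 6 is 51.

51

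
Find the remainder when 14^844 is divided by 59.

Square-and-reduce mod 59: 14^1≡14, 14^2≡19, 14^4≡7, 14^8≡49, 14^16≡41, 14^32≡29, 14^64≡15, 14^128≡48, 14^256≡3, 14^512≡9.
844 = 4 + 8 + 64 + 256 + 512, so 14^844 ≡ 7·49·15·3·9 ≡ 29 (mod 59).

29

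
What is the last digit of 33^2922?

Powers of 3 mod 10 repeat with period 4: 3, 9, 7, 1.
2922 mod 4 = 2, so the last digit matches 3^2 = 9.

9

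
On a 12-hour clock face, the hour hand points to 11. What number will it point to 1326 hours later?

5

1326 − 110·12 = 6, so 1326 ≡ 6 (mod 12).
11 + 6 → 5 on a 12-hour dial.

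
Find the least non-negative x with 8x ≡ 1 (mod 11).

7

The inverse of 8 mod 11 is 7 (since 8·7 = 56 ≡ 1).
Multiplying both sides by 7: x ≡ 7·1 = 7 ≡ 7 (mod 11).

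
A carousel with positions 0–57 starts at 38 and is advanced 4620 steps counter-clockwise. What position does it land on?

Dividing 4620 by 58 gives quotient 79 and remainder 38.
(38 − 38) mod 58 = 0.

0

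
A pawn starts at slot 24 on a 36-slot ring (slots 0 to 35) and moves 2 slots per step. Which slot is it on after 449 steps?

449·2 = 898.
898 mod 36 = 34 (since 24·36 = 864).
(24 + 34) mod 36 = 22.

22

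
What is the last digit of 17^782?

9

Powers of 7 mod 10 repeat with period 4: 7, 9, 3, 1.
782 mod 4 = 2, so the last digit matches 7^2 = 9.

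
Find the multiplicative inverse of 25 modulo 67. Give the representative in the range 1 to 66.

59

25·59 = 1475 = 22·67 + 1, so 25⁻¹ ≡ 59 (mod 67).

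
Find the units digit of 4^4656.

6

Powers of 4 mod 10 repeat with period 2: 4, 6.
4656 leaves remainder 0 on division by 2, so 4^4656 ends in 6.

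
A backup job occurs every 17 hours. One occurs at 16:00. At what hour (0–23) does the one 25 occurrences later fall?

25·17 = 425.
425 − 17·24 = 17, so 425 ≡ 17 (mod 24).
(16 + 17) mod 24 = 9.

9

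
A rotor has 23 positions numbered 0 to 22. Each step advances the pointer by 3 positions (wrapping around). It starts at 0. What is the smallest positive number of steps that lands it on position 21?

3⁻¹ ≡ 8 (mod 23) because 3·8 = 24 = 1·23 + 1.
So x ≡ 8·21 = 168 ≡ 7 (mod 23).

7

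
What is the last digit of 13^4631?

Powers of 3 mod 10 repeat with period 4: 3, 9, 7, 1.
4631 leaves remainder 3 on division by 4, so 13^4631 ends in 7.

7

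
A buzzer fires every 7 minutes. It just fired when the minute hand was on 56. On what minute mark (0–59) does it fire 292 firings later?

0

292·7 = 2044.
2044 − 34·60 = 4, so 2044 ≡ 4 (mod 60).
(56 + 4) mod 60 = 0.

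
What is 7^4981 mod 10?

7

The units digit of 7^n cycles with period 4: 7, 9, 3, 1, …
4981 mod 4 = 1, so the last digit matches 7^1 = 7.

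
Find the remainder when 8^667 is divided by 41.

By repeated squaring mod 41: 8^1≡8, 8^2≡23, 8^4≡37, 8^8≡16, 8^16≡10, 8^32≡18, 8^64≡37, 8^128≡16, 8^256≡10, 8^512≡18.
Since 667 = 1 + 2 + 8 + 16 + 128 + 512 in binary, 8^667 ≡ 8·23·16·10·16·18 ≡ 2 (mod 41).

2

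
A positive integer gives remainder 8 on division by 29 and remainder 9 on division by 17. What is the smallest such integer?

298

x ≡ 9 (mod 17) gives x ∈ {9, 26, 43, 60, 77, 94, 111, 128, …}.
The first of these with x mod 29 = 8 is 298.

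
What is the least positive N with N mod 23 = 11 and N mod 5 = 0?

80

Since 5·14 ≡ 1 (mod 23), take x = 0 + 5·((11−0)·14 mod 23) = 0 + 5·16 = 80.
Check: 80 mod 23 = 11, 80 mod 5 = 0.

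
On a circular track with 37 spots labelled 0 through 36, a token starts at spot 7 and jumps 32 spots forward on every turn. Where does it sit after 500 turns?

23

500·32 = 16000.
16000 = 432·37 + 16, so 16000 mod 37 = 16.
(7 + 16) mod 37 = 23.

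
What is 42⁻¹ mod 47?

42·28 = 1176 = 25·47 + 1, so 42⁻¹ ≡ 28 (mod 47).

28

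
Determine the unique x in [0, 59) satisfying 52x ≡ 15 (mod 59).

52⁻¹ ≡ 42 (mod 59) because 52·42 = 2184 = 37·59 + 1.
Multiplying both sides by 42: x ≡ 42·15 = 630 ≡ 40 (mod 59).

40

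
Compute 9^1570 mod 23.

13

Successive squares of 9 mod 23: 9^1≡9, 9^2≡12, 9^4≡6, 9^8≡13, 9^16≡8, 9^32≡18, 9^64≡2, 9^128≡4, 9^256≡16, 9^512≡3, 9^1024≡9.
Since 1570 = 2 + 32 + 512 + 1024 in binary, 9^1570 ≡ 12·18·3·9 ≡ 13 (mod 23).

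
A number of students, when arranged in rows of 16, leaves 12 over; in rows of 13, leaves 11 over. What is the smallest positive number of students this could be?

x ≡ 11 (mod 13) gives x ∈ {11, 24, 37, 50, 63, 76}.
The first of these with x mod 16 = 12 is 76.

76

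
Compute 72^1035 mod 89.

Successive squares of 72 mod 89: 72^1≡72, 72^2≡22, 72^4≡39, 72^8≡8, 72^16≡64, 72^32≡2, 72^64≡4, 72^128≡16, 72^256≡78, 72^512≡32, 72^1024≡45.
Since 1035 = 1 + 2 + 8 + 1024 in binary, 72^1035 ≡ 72·22·8·45 ≡ 17 (mod 89).

17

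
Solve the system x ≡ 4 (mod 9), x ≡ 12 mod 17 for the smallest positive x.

x ≡ 4 (mod 9) gives x ∈ {4, 13, 22, 31, 40, 49, 58, 67, …}.
The first of these with x mod 17 = 12 is 148.

148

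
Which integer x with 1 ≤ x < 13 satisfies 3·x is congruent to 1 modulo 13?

3·9 = 27 = 2·13 + 1, so 3⁻¹ ≡ 9 (mod 13).

9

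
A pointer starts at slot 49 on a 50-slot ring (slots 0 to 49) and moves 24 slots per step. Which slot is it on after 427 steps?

47

427·24 = 10248.
Dividing 10248 by 50 gives quotient 204 and remainder 48.
(49 + 48) mod 50 = 47.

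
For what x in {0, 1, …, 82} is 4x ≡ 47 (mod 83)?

74

The inverse of 4 mod 83 is 21 (since 4·21 = 84 ≡ 1).
Multiplying both sides by 21: x ≡ 21·47 = 987 ≡ 74 (mod 83).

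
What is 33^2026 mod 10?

9

The units digit of 33^n cycles with period 4: 3, 9, 7, 1, …
2026 mod 4 = 2, so the last digit matches 3^2 = 9.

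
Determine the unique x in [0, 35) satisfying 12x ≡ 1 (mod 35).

3

12⁻¹ ≡ 3 (mod 35) because 12·3 = 36 = 1·35 + 1.
So x ≡ 3·1 = 3 ≡ 3 (mod 35).
Check: 12·3 = 36 = 1·35 + 1.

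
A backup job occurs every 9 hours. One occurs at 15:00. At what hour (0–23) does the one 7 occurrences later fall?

6

7·9 = 63.
63 mod 24 = 15 (since 2·24 = 48).
(15 + 15) mod 24 = 6.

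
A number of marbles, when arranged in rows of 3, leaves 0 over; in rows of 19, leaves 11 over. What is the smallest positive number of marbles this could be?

x ≡ 0 (mod 3) gives x ∈ {0, 3, 6, 9, 12, 15, 18, 21, …}.
The first of these with x mod 19 = 11 is 30.

30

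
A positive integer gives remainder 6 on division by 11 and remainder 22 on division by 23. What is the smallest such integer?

160

x ≡ 6 (mod 11) gives x ∈ {6, 17, 28, 39, 50, 61, 72, 83, …}.
The first of these with x mod 23 = 22 is 160.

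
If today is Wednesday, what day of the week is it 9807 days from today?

9807 = 1401·7 + 0, so 9807 mod 7 = 0.
Wednesday + 0 days → Wednesday.

Wednesday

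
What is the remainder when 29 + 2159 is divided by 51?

46

2159 − 42·51 = 17, so 2159 ≡ 17 (mod 51).
(29 + 17) mod 51 = 46.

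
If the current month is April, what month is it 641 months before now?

November

641 − 53·12 = 5, so 641 ≡ 5 (mod 12).
April − 5 months → November.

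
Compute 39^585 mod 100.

Square-and-reduce mod 100: 39^1≡39, 39^2≡21, 39^4≡41, 39^8≡81, 39^16≡61, 39^32≡21, 39^64≡41, 39^128≡81, 39^256≡61, 39^512≡21.
Since 585 = 1 + 8 + 64 + 512 in binary, 39^585 ≡ 39·81·41·21 ≡ 99 (mod 100).

99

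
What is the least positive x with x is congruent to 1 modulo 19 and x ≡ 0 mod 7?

77

Since 7·11 ≡ 1 (mod 19), take x = 0 + 7·((1−0)·11 mod 19) = 0 + 7·11 = 77.
Check: 77 mod 19 = 1, 77 mod 7 = 0.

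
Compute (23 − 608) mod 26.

13

608 mod 26 = 10 (since 23·26 = 598).
(23 − 10) mod 26 = 13.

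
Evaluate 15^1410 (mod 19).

Square-and-reduce mod 19: 15^1≡15, 15^2≡16, 15^4≡9, 15^8≡5, 15^16≡6, 15^32≡17, 15^64≡4, 15^128≡16, 15^256≡9, 15^512≡5, 15^1024≡6.
Since 1410 = 2 + 128 + 256 + 1024 in binary, 15^1410 ≡ 16·16·9·6 ≡ 11 (mod 19).

11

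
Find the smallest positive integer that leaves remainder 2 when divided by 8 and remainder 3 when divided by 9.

66

x ≡ 2 (mod 8) gives x ∈ {2, 10, 18, 26, 34, 42, 50, 58, …}.
The first of these with x mod 9 = 3 is 66.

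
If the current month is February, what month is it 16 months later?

16 = 1·12 + 4, so 16 mod 12 = 4.
February + 4 months → June.

June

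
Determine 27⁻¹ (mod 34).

29

34 = 1·27 + 7
27 = 3·7 + 6
7 = 1·6 + 1
6 = 6·1 + 0
Back-substituting gives 27·29 ≡ 1 (mod 34).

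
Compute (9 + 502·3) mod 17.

502·3 = 1506.
Dividing 1506 by 17 gives quotient 88 and remainder 10.
(9 + 10) mod 17 = 2.

2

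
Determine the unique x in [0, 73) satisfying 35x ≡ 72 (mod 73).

The inverse of 35 mod 73 is 48 (since 35·48 = 1680 ≡ 1).
Multiplying both sides by 48: x ≡ 48·72 = 3456 ≡ 25 (mod 73).

25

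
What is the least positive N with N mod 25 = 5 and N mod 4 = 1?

x ≡ 1 (mod 4) gives x ∈ {1, 5}.
The first of these with x mod 25 = 5 is 5.

5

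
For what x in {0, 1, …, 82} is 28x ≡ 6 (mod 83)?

The inverse of 28 mod 83 is 3 (since 28·3 = 84 ≡ 1).
So x ≡ 3·6 = 18 ≡ 18 (mod 83).

18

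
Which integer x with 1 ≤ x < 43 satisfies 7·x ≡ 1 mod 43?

37

7·37 = 259 = 6·43 + 1, so 7⁻¹ ≡ 37 (mod 43).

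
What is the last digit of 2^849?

Last digits of 2^n: 2, 4, 8, 6 (period 4).
849 leaves remainder 1 on division by 4, so 2^849 ends in 2.

2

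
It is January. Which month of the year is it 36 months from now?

36 mod 12 = 0 (since 3·12 = 36).
January + 0 months → January.

January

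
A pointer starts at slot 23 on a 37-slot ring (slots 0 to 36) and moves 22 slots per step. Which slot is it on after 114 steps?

114·22 = 2508.
2508 mod 37 = 29 (since 67·37 = 2479).
(23 + 29) mod 37 = 15.

15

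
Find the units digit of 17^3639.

3

Last digits of 7^n: 7, 9, 3, 1 (period 4).
3639 mod 4 = 3, so the last digit matches 7^3 = 3.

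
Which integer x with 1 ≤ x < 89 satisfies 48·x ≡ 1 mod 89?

13

89 = 1·48 + 41
48 = 1·41 + 7
41 = 5·7 + 6
7 = 1·6 + 1
6 = 6·1 + 0
Back-substituting gives 48·13 ≡ 1 (mod 89).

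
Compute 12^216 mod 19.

1

Square-and-reduce mod 19: 12^1≡12, 12^2≡11, 12^4≡7, 12^8≡11, 12^16≡7, 12^32≡11, 12^64≡7, 12^128≡11.
216 = 8 + 16 + 64 + 128, so 12^216 ≡ 11·7·7·11 ≡ 1 (mod 19).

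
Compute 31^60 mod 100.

1

Square-and-reduce mod 100: 31^1≡31, 31^2≡61, 31^4≡21, 31^8≡41, 31^16≡81, 31^32≡61.
60 = 4 + 8 + 16 + 32, so 31^60 ≡ 21·41·81·61 ≡ 1 (mod 100).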